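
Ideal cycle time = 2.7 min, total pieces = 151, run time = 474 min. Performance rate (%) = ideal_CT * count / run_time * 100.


Formula: Performance = (Ideal CT * Total Count) / Run Time * 100
Ideal output time = 2.7 * 151 = 407.7 min
Performance = 407.7 / 474 * 100 = 86.0%

86.0%


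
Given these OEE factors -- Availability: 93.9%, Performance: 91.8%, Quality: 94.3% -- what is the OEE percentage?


Formula: OEE = Availability * Performance * Quality / 10000
A * P = 93.9% * 91.8% / 100 = 86.2%
OEE = 86.2% * 94.3% / 100 = 81.3%

81.3%


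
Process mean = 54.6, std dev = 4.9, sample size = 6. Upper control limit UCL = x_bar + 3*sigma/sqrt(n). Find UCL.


UCL = 54.6 + 3 * 4.9 / sqrt(6)

60.6


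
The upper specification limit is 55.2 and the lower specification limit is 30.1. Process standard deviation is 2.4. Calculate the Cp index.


Cp = (55.2 - 30.1) / (6 * 2.4)

1.74


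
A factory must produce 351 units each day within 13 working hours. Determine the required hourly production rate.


Formula: Production Rate = Daily Demand / Available Hours
Rate = 351 units/day / 13 hours/day
Rate = 27.0 units/hour

27.0 units/hour


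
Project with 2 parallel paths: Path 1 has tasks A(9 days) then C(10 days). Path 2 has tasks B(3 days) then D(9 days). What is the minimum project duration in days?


Path 1 = 9 + 10 = 19 days
Path 2 = 3 + 9 = 12 days
Duration = max(19, 12) = 19 days

19 days


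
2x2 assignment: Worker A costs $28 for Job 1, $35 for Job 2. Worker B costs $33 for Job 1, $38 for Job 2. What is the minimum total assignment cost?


Option 1: A->1 + B->2 = $28 + $38 = $66
Option 2: A->2 + B->1 = $35 + $33 = $68
Min cost = min($66, $68) = $66

$66


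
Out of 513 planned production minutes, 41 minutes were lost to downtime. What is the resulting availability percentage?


Formula: Availability = (Planned Time - Downtime) / Planned Time * 100
Uptime = 513 - 41 = 472 min
Availability = 472 / 513 * 100 = 92.0%

92.0%


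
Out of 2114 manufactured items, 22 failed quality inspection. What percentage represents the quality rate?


Formula: Quality Rate = Good Pieces / Total Pieces * 100
Good pieces = 2114 - 22 = 2092
QR = 2092 / 2114 * 100 = 99.0%

99.0%


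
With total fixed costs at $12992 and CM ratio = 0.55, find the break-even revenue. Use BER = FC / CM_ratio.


Formula: BER = Fixed Costs / Contribution Margin Ratio
BER = $12992 / 0.55
BER = $23621.82 (to the nearest cent)

$23621.82


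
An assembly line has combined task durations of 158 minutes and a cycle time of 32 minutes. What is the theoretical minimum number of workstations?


Formula: N_min = ceil(Sum of Task Times / Cycle Time)
N_min = ceil(158 min / 32 min) = ceil(4.9375)
N_min = 5 stations

5


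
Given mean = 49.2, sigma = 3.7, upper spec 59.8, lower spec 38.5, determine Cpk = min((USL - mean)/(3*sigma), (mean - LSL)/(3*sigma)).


Cpu = (59.8 - 49.2) / (3 * 3.7) = 0.95
Cpl = (49.2 - 38.5) / (3 * 3.7) = 0.96
Cpk = min(0.95, 0.96) = 0.95

0.95


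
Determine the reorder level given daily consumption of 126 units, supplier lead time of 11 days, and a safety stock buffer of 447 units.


Formula: ROP = (Daily Demand * Lead Time) + Safety Stock
Demand during lead time = 126 * 11 = 1386 units
ROP = 1386 + 447 = 1833 units

1833 units


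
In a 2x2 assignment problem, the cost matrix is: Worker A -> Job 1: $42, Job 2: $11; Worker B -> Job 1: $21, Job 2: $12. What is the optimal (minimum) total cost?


Option 1: A->1 + B->2 = $42 + $12 = $54
Option 2: A->2 + B->1 = $11 + $21 = $32
Min cost = min($54, $32) = $32

$32


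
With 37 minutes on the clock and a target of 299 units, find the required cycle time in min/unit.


Formula: CT = Available Time / Number of Units
CT = 37 min / 299 units
CT = 0.12 min/unit

0.12 min/unit


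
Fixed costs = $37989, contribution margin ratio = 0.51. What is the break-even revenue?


Formula: BER = Fixed Costs / Contribution Margin Ratio
BER = $37989 / 0.51
BER = $74488.24 (to the nearest cent)

$74488.24


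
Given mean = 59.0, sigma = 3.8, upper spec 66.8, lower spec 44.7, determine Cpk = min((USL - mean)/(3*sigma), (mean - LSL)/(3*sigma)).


Cpu = (66.8 - 59.0) / (3 * 3.8) = 0.68
Cpl = (59.0 - 44.7) / (3 * 3.8) = 1.25
Cpk = min(0.68, 1.25) = 0.68

0.68


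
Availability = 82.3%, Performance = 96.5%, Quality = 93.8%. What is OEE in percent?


Formula: OEE = Availability * Performance * Quality / 10000
A * P = 82.3% * 96.5% / 100 = 79.42%
OEE = 79.42% * 93.8% / 100 = 74.5%

74.5%


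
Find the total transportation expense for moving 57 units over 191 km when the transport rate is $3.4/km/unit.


TC = dist * cost * units = 191 * 3.4 * 57 = $37015.80

$37015.80


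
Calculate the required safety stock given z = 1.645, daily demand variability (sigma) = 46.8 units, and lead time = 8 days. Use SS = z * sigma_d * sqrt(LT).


Formula: SS = z * sigma_d * sqrt(LT)
sqrt(LT) = sqrt(8) = 2.8284
SS = 1.645 * 46.8 * 2.8284
SS = 217.7 units

217.7 units


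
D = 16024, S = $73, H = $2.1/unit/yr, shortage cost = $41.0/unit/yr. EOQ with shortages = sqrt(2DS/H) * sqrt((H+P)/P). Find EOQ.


Formula: EOQ* = sqrt(2DS/H) * sqrt((H+P)/P)
Base EOQ = sqrt(2*16024*73/2.1) = 1055.49 units
Correction = sqrt((2.1+41.0)/41.0) = 1.02529
EOQ* = 1055.49 * 1.02529 = 1082.2 units

1082.2 units


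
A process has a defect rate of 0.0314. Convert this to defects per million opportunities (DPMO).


DPMO = defect_rate * 1000000 = 0.0314 * 1000000

31400


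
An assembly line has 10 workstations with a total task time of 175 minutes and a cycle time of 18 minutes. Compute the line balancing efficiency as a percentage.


Formula: Efficiency = Sum of Task Times / (N_stations * CT) * 100
Total station capacity = 10 stations * 18 min = 180 min
Efficiency = 175 / 180 * 100 = 97.2%

97.2%


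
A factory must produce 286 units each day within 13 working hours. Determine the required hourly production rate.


Formula: Production Rate = Daily Demand / Available Hours
Rate = 286 units/day / 13 hours/day
Rate = 22.0 units/hour

22.0 units/hour


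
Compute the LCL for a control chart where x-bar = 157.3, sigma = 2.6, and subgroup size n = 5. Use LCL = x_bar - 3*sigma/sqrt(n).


LCL = 157.3 - 3 * 2.6 / sqrt(5)

153.81


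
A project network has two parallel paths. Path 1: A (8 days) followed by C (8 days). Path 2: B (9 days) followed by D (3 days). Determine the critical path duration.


Path 1 = 8 + 8 = 16 days
Path 2 = 9 + 3 = 12 days
Duration = max(16, 12) = 16 days

16 days


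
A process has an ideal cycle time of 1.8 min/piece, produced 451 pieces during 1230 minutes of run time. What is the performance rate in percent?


Formula: Performance = (Ideal CT * Total Count) / Run Time * 100
Ideal output time = 1.8 * 451 = 811.8 min
Performance = 811.8 / 1230 * 100 = 66.0%

66.0%


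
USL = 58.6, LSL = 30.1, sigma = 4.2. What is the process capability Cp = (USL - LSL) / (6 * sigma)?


Cp = (58.6 - 30.1) / (6 * 4.2)

1.13


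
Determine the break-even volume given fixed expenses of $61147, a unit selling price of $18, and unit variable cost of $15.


Formula: BEQ = Fixed Costs / (Price - Variable Cost)
Contribution margin = $18 - $15 = $3/unit
BEQ = ceil($61147 / $3/unit) = ceil(20382.33) = 20383 units

20383 units


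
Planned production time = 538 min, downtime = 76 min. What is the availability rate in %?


Formula: Availability = (Planned Time - Downtime) / Planned Time * 100
Uptime = 538 - 76 = 462 min
Availability = 462 / 538 * 100 = 85.9%

85.9%


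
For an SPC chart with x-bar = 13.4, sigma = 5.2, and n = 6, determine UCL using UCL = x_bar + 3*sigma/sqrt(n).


UCL = 13.4 + 3 * 5.2 / sqrt(6)

19.77


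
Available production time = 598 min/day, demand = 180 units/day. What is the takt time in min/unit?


Formula: Takt Time = Available Production Time / Customer Demand
Takt = 598 min/day / 180 units/day
Takt = 3.32 min/unit

3.32 min/unit


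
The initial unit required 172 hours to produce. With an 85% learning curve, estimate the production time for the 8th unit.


Formula: T_n = T_1 * (learning_rate)^(log2(n)) where learning_rate = rate/100
Doublings = log2(8) = 3
T_n = 172 * 0.85^3
T_n = 172 * 0.6141 = 105.6 hours

105.6 hours


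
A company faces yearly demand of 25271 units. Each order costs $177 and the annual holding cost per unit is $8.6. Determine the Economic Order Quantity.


Formula: EOQ = sqrt(2 * D * S / H)
Numerator: 2 * 25271 * 177 = 8945934
2DS/H = 8945934 / 8.6 = 1040224.9
EOQ = sqrt(1040224.9) = 1019.9 units

1019.9 units


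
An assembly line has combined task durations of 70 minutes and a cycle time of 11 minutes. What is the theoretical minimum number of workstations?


Formula: N_min = ceil(Sum of Task Times / Cycle Time)
N_min = ceil(70 min / 11 min) = ceil(6.3636)
N_min = 7 stations

7


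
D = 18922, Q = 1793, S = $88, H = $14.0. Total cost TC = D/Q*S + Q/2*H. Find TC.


TC = 18922/1793 * 88 + 1793/2 * 14.0

$13479.69


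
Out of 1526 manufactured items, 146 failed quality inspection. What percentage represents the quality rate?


Formula: Quality Rate = Good Pieces / Total Pieces * 100
Good pieces = 1526 - 146 = 1380
QR = 1380 / 1526 * 100 = 90.4%

90.4%


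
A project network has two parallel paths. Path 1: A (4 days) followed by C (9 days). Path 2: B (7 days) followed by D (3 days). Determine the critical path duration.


Path 1 = 4 + 9 = 13 days
Path 2 = 7 + 3 = 10 days
Duration = max(13, 10) = 13 days

13 days


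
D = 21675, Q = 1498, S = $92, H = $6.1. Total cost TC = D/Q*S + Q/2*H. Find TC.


TC = 21675/1498 * 92 + 1498/2 * 6.1

$5900.07


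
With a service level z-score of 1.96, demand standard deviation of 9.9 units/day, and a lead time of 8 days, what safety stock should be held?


Formula: SS = z * sigma_d * sqrt(LT)
sqrt(LT) = sqrt(8) = 2.8284
SS = 1.96 * 9.9 * 2.8284
SS = 54.9 units

54.9 units


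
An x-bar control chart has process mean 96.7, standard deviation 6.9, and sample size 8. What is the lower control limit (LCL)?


LCL = 96.7 - 3 * 6.9 / sqrt(8)

89.38


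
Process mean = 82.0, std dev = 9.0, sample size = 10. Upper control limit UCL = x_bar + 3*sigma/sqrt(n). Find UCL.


UCL = 82.0 + 3 * 9.0 / sqrt(10)

90.54


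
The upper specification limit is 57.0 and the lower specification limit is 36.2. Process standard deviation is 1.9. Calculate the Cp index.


Cp = (57.0 - 36.2) / (6 * 1.9)

1.82


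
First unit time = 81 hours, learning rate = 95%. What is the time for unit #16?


Formula: T_n = T_1 * (learning_rate)^(log2(n)) where learning_rate = rate/100
Doublings = log2(16) = 4
T_n = 81 * 0.95^4
T_n = 81 * 0.8145 = 66.0 hours

66.0 hours


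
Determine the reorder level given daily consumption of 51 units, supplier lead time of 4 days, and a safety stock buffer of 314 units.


Formula: ROP = (Daily Demand * Lead Time) + Safety Stock
Demand during lead time = 51 * 4 = 204 units
ROP = 204 + 314 = 518 units

518 units


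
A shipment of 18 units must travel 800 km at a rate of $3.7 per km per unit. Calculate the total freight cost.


TC = dist * cost * units = 800 * 3.7 * 18 = $53280.00

$53280.00


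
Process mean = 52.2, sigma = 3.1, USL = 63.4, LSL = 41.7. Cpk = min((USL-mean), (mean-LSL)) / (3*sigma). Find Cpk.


Cpu = (63.4 - 52.2) / (3 * 3.1) = 1.2
Cpl = (52.2 - 41.7) / (3 * 3.1) = 1.13
Cpk = min(1.2, 1.13) = 1.13

1.13


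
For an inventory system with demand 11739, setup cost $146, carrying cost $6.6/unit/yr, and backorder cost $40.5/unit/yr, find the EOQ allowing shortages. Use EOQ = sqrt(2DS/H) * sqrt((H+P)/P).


Formula: EOQ* = sqrt(2DS/H) * sqrt((H+P)/P)
Base EOQ = sqrt(2*11739*146/6.6) = 720.67 units
Correction = sqrt((6.6+40.5)/40.5) = 1.07841
EOQ* = 720.67 * 1.07841 = 777.2 units

777.2 units


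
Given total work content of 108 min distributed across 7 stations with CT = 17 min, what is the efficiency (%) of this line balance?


Formula: Efficiency = Sum of Task Times / (N_stations * CT) * 100
Total station capacity = 7 stations * 17 min = 119 min
Efficiency = 108 / 119 * 100 = 90.8%

90.8%


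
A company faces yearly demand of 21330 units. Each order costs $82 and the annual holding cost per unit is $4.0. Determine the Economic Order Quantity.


Formula: EOQ = sqrt(2 * D * S / H)
Numerator: 2 * 21330 * 82 = 3498120
2DS/H = 3498120 / 4.0 = 874530.0
EOQ = sqrt(874530.0) = 935.2 units

935.2 units


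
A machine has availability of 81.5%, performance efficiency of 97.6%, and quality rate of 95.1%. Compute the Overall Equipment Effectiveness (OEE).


Formula: OEE = Availability * Performance * Quality / 10000
A * P = 81.5% * 97.6% / 100 = 79.54%
OEE = 79.54% * 95.1% / 100 = 75.6%

75.6%


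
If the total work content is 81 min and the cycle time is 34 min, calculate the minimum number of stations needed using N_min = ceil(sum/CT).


Formula: N_min = ceil(Sum of Task Times / Cycle Time)
N_min = ceil(81 min / 34 min) = ceil(2.3824)
N_min = 3 stations

3


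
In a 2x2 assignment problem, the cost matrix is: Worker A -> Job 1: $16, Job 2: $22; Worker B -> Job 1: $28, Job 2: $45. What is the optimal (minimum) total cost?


Option 1: A->1 + B->2 = $16 + $45 = $61
Option 2: A->2 + B->1 = $22 + $28 = $50
Min cost = min($61, $50) = $50

$50


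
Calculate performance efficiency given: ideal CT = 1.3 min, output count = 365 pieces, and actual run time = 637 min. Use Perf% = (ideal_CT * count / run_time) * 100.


Formula: Performance = (Ideal CT * Total Count) / Run Time * 100
Ideal output time = 1.3 * 365 = 474.5 min
Performance = 474.5 / 637 * 100 = 74.5%

74.5%


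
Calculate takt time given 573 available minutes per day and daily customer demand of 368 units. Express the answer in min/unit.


Formula: Takt Time = Available Production Time / Customer Demand
Takt = 573 min/day / 368 units/day
Takt = 1.56 min/unit

1.56 min/unit


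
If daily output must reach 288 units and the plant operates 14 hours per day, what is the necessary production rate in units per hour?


Formula: Production Rate = Daily Demand / Available Hours
Rate = 288 units/day / 14 hours/day
Rate = 20.6 units/hour

20.6 units/hour


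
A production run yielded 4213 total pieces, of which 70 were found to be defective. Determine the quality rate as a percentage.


Formula: Quality Rate = Good Pieces / Total Pieces * 100
Good pieces = 4213 - 70 = 4143
QR = 4143 / 4213 * 100 = 98.3%

98.3%


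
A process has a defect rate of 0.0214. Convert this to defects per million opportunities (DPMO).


DPMO = defect_rate * 1000000 = 0.0214 * 1000000

21400


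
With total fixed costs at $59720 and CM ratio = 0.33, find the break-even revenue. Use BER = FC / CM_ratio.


Formula: BER = Fixed Costs / Contribution Margin Ratio
BER = $59720 / 0.33
BER = $180969.70 (to the nearest cent)

$180969.70


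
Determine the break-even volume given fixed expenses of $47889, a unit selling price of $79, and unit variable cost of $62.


Formula: BEQ = Fixed Costs / (Price - Variable Cost)
Contribution margin = $79 - $62 = $17/unit
BEQ = ceil($47889 / $17/unit) = ceil(2817.0) = 2817 units

2817 units


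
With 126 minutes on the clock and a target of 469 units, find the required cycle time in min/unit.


Formula: CT = Available Time / Number of Units
CT = 126 min / 469 units
CT = 0.27 min/unit

0.27 min/unit


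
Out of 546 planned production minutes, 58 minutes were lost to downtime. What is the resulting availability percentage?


Formula: Availability = (Planned Time - Downtime) / Planned Time * 100
Uptime = 546 - 58 = 488 min
Availability = 488 / 546 * 100 = 89.4%

89.4%


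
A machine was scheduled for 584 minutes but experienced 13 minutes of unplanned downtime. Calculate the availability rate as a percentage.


Formula: Availability = (Planned Time - Downtime) / Planned Time * 100
Uptime = 584 - 13 = 571 min
Availability = 571 / 584 * 100 = 97.8%

97.8%


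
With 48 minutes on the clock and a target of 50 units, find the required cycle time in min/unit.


Formula: CT = Available Time / Number of Units
CT = 48 min / 50 units
CT = 0.96 min/unit

0.96 min/unit


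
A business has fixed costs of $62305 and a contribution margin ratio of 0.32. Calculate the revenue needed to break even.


Formula: BER = Fixed Costs / Contribution Margin Ratio
BER = $62305 / 0.32
BER = $194703.13 (to the nearest cent)

$194703.13


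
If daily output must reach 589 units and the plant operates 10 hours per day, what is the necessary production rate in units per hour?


Formula: Production Rate = Daily Demand / Available Hours
Rate = 589 units/day / 10 hours/day
Rate = 58.9 units/hour

58.9 units/hour


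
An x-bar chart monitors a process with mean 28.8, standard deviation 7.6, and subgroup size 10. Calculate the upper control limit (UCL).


UCL = 28.8 + 3 * 7.6 / sqrt(10)

36.01


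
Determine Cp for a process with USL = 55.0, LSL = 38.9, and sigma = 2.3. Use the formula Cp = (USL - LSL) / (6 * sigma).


Cp = (55.0 - 38.9) / (6 * 2.3)

1.17


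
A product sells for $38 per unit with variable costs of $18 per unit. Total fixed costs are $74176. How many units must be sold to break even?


Formula: BEQ = Fixed Costs / (Price - Variable Cost)
Contribution margin = $38 - $18 = $20/unit
BEQ = ceil($74176 / $20/unit) = ceil(3708.8) = 3709 units

3709 units


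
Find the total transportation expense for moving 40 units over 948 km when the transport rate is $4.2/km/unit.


TC = dist * cost * units = 948 * 4.2 * 40 = $159264.00

$159264.00


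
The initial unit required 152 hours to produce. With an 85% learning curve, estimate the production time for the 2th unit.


Formula: T_n = T_1 * (learning_rate)^(log2(n)) where learning_rate = rate/100
Doublings = log2(2) = 1
T_n = 152 * 0.85^1
T_n = 152 * 0.85 = 129.2 hours

129.2 hours


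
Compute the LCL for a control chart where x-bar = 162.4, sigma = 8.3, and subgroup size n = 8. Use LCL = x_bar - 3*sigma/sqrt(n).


LCL = 162.4 - 3 * 8.3 / sqrt(8)

153.6


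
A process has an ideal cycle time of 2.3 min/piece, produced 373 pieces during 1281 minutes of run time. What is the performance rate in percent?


Formula: Performance = (Ideal CT * Total Count) / Run Time * 100
Ideal output time = 2.3 * 373 = 857.9 min
Performance = 857.9 / 1281 * 100 = 67.0%

67.0%


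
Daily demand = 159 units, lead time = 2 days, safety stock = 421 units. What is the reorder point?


Formula: ROP = (Daily Demand * Lead Time) + Safety Stock
Demand during lead time = 159 * 2 = 318 units
ROP = 318 + 421 = 739 units

739 units


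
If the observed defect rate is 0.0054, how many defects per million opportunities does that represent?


DPMO = defect_rate * 1000000 = 0.0054 * 1000000

5400


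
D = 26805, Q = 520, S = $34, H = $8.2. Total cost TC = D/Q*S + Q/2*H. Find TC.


TC = 26805/520 * 34 + 520/2 * 8.2

$3884.63


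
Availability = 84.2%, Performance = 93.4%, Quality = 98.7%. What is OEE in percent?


Formula: OEE = Availability * Performance * Quality / 10000
A * P = 84.2% * 93.4% / 100 = 78.64%
OEE = 78.64% * 98.7% / 100 = 77.6%

77.6%


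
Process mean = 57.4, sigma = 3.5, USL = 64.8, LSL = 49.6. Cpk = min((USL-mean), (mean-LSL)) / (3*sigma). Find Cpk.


Cpu = (64.8 - 57.4) / (3 * 3.5) = 0.7
Cpl = (57.4 - 49.6) / (3 * 3.5) = 0.74
Cpk = min(0.7, 0.74) = 0.7

0.7


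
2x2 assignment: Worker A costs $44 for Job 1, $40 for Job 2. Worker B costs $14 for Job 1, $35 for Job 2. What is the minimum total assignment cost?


Option 1: A->1 + B->2 = $44 + $35 = $79
Option 2: A->2 + B->1 = $40 + $14 = $54
Min cost = min($79, $54) = $54

$54


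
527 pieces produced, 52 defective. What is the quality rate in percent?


Formula: Quality Rate = Good Pieces / Total Pieces * 100
Good pieces = 527 - 52 = 475
QR = 475 / 527 * 100 = 90.1%

90.1%


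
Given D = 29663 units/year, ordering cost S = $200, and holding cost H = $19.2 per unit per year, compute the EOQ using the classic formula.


Formula: EOQ = sqrt(2 * D * S / H)
Numerator: 2 * 29663 * 200 = 11865200
2DS/H = 11865200 / 19.2 = 617979.2
EOQ = sqrt(617979.2) = 786.1 units

786.1 units


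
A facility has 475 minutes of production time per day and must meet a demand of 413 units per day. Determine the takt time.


Formula: Takt Time = Available Production Time / Customer Demand
Takt = 475 min/day / 413 units/day
Takt = 1.15 min/unit

1.15 min/unit


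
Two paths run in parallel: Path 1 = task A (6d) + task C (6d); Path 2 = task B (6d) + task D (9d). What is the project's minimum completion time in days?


Path 1 = 6 + 6 = 12 days
Path 2 = 6 + 9 = 15 days
Duration = max(12, 15) = 15 days

15 days


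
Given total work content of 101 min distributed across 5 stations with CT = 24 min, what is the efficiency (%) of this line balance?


Formula: Efficiency = Sum of Task Times / (N_stations * CT) * 100
Total station capacity = 5 stations * 24 min = 120 min
Efficiency = 101 / 120 * 100 = 84.2%

84.2%


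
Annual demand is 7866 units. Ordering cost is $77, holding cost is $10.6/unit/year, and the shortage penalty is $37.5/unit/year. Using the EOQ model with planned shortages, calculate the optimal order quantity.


Formula: EOQ* = sqrt(2DS/H) * sqrt((H+P)/P)
Base EOQ = sqrt(2*7866*77/10.6) = 338.05 units
Correction = sqrt((10.6+37.5)/37.5) = 1.13255
EOQ* = 338.05 * 1.13255 = 382.9 units

382.9 units


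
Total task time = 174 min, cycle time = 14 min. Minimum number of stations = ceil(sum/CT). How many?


Formula: N_min = ceil(Sum of Task Times / Cycle Time)
N_min = ceil(174 min / 14 min) = ceil(12.4286)
N_min = 13 stations

13


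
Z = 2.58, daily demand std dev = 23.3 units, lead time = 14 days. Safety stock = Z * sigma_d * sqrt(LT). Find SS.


Formula: SS = z * sigma_d * sqrt(LT)
sqrt(LT) = sqrt(14) = 3.7417
SS = 2.58 * 23.3 * 3.7417
SS = 224.9 units

224.9 units


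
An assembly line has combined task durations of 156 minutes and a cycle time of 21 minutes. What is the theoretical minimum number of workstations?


Formula: N_min = ceil(Sum of Task Times / Cycle Time)
N_min = ceil(156 min / 21 min) = ceil(7.4286)
N_min = 8 stations

8


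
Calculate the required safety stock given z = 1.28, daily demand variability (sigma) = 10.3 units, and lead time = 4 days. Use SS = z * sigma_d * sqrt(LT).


Formula: SS = z * sigma_d * sqrt(LT)
sqrt(LT) = sqrt(4) = 2.0
SS = 1.28 * 10.3 * 2.0
SS = 26.4 units

26.4 units


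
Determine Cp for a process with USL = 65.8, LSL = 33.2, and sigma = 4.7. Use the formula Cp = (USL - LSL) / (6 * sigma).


Cp = (65.8 - 33.2) / (6 * 4.7)

1.16


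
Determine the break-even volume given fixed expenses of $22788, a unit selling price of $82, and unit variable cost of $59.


Formula: BEQ = Fixed Costs / (Price - Variable Cost)
Contribution margin = $82 - $59 = $23/unit
BEQ = ceil($22788 / $23/unit) = ceil(990.78) = 991 units

991 units


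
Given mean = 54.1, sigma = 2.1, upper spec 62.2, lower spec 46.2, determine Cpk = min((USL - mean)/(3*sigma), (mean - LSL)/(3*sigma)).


Cpu = (62.2 - 54.1) / (3 * 2.1) = 1.29
Cpl = (54.1 - 46.2) / (3 * 2.1) = 1.25
Cpk = min(1.29, 1.25) = 1.25

1.25


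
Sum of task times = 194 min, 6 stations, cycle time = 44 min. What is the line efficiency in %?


Formula: Efficiency = Sum of Task Times / (N_stations * CT) * 100
Total station capacity = 6 stations * 44 min = 264 min
Efficiency = 194 / 264 * 100 = 73.5%

73.5%


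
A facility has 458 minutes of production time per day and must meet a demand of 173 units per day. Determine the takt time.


Formula: Takt Time = Available Production Time / Customer Demand
Takt = 458 min/day / 173 units/day
Takt = 2.65 min/unit

2.65 min/unit


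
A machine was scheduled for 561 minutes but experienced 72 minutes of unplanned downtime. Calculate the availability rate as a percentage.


Formula: Availability = (Planned Time - Downtime) / Planned Time * 100
Uptime = 561 - 72 = 489 min
Availability = 489 / 561 * 100 = 87.2%

87.2%


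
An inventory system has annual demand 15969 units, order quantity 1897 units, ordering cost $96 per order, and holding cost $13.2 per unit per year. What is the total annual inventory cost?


TC = 15969/1897 * 96 + 1897/2 * 13.2

$13328.33


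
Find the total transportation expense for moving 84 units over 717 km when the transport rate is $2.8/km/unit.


TC = dist * cost * units = 717 * 2.8 * 84 = $168638.40

$168638.40


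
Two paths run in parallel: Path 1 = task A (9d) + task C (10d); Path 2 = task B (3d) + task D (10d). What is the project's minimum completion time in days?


Path 1 = 9 + 10 = 19 days
Path 2 = 3 + 10 = 13 days
Duration = max(19, 13) = 19 days

19 days


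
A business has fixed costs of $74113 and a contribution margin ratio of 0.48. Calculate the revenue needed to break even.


Formula: BER = Fixed Costs / Contribution Margin Ratio
BER = $74113 / 0.48
BER = $154402.08 (to the nearest cent)

$154402.08


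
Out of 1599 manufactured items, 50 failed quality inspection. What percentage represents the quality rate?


Formula: Quality Rate = Good Pieces / Total Pieces * 100
Good pieces = 1599 - 50 = 1549
QR = 1549 / 1599 * 100 = 96.9%

96.9%


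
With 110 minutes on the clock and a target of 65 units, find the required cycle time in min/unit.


Formula: CT = Available Time / Number of Units
CT = 110 min / 65 units
CT = 1.69 min/unit

1.69 min/unit


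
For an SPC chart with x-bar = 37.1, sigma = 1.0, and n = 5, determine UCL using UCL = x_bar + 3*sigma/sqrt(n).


UCL = 37.1 + 3 * 1.0 / sqrt(5)

38.44


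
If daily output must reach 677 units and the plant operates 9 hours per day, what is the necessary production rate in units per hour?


Formula: Production Rate = Daily Demand / Available Hours
Rate = 677 units/day / 9 hours/day
Rate = 75.2 units/hour

75.2 units/hour


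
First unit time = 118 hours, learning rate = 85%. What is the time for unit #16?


Formula: T_n = T_1 * (learning_rate)^(log2(n)) where learning_rate = rate/100
Doublings = log2(16) = 4
T_n = 118 * 0.85^4
T_n = 118 * 0.522 = 61.6 hours

61.6 hours


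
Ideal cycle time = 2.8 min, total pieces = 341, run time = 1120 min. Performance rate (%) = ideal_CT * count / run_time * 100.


Formula: Performance = (Ideal CT * Total Count) / Run Time * 100
Ideal output time = 2.8 * 341 = 954.8 min
Performance = 954.8 / 1120 * 100 = 85.3%

85.3%


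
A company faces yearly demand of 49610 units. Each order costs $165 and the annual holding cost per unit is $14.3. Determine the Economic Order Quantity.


Formula: EOQ = sqrt(2 * D * S / H)
Numerator: 2 * 49610 * 165 = 16371300
2DS/H = 16371300 / 14.3 = 1144846.2
EOQ = sqrt(1144846.2) = 1070.0 units

1070.0 units


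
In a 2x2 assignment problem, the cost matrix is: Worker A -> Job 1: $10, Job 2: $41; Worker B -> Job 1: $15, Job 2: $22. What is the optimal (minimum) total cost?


Option 1: A->1 + B->2 = $10 + $22 = $32
Option 2: A->2 + B->1 = $41 + $15 = $56
Min cost = min($32, $56) = $32

$32


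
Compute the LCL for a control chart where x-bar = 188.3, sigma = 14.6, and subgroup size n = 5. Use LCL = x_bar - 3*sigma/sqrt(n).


LCL = 188.3 - 3 * 14.6 / sqrt(5)

168.71


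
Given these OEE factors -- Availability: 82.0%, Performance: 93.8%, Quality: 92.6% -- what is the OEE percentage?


Formula: OEE = Availability * Performance * Quality / 10000
A * P = 82.0% * 93.8% / 100 = 76.92%
OEE = 76.92% * 92.6% / 100 = 71.2%

71.2%


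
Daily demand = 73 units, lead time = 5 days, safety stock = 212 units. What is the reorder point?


Formula: ROP = (Daily Demand * Lead Time) + Safety Stock
Demand during lead time = 73 * 5 = 365 units
ROP = 365 + 212 = 577 units

577 units


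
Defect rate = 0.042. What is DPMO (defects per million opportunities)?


DPMO = defect_rate * 1000000 = 0.042 * 1000000

42000


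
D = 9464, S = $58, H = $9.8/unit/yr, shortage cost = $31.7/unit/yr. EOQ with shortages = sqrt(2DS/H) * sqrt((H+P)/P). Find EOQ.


Formula: EOQ* = sqrt(2DS/H) * sqrt((H+P)/P)
Base EOQ = sqrt(2*9464*58/9.8) = 334.7 units
Correction = sqrt((9.8+31.7)/31.7) = 1.14418
EOQ* = 334.7 * 1.14418 = 383.0 units

383.0 units


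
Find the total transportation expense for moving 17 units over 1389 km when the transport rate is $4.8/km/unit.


TC = dist * cost * units = 1389 * 4.8 * 17 = $113342.40

$113342.40


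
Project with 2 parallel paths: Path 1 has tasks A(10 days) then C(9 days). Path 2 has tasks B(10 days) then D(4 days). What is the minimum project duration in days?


Path 1 = 10 + 9 = 19 days
Path 2 = 10 + 4 = 14 days
Duration = max(19, 14) = 19 days

19 days


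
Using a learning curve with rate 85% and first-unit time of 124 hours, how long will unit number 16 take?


Formula: T_n = T_1 * (learning_rate)^(log2(n)) where learning_rate = rate/100
Doublings = log2(16) = 4
T_n = 124 * 0.85^4
T_n = 124 * 0.522 = 64.7 hours

64.7 hours


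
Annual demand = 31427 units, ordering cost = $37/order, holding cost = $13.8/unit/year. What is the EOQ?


Formula: EOQ = sqrt(2 * D * S / H)
Numerator: 2 * 31427 * 37 = 2325598
2DS/H = 2325598 / 13.8 = 168521.6
EOQ = sqrt(168521.6) = 410.5 units

410.5 units


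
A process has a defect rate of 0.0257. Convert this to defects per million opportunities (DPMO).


DPMO = defect_rate * 1000000 = 0.0257 * 1000000

25700


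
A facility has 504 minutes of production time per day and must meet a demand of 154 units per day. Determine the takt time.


Formula: Takt Time = Available Production Time / Customer Demand
Takt = 504 min/day / 154 units/day
Takt = 3.27 min/unit

3.27 min/unit


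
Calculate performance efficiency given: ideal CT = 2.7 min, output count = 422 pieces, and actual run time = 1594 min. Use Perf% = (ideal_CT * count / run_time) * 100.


Formula: Performance = (Ideal CT * Total Count) / Run Time * 100
Ideal output time = 2.7 * 422 = 1139.4 min
Performance = 1139.4 / 1594 * 100 = 71.5%

71.5%


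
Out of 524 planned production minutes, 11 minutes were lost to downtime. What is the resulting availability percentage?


Formula: Availability = (Planned Time - Downtime) / Planned Time * 100
Uptime = 524 - 11 = 513 min
Availability = 513 / 524 * 100 = 97.9%

97.9%


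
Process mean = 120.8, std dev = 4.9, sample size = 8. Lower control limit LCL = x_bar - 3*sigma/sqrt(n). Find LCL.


LCL = 120.8 - 3 * 4.9 / sqrt(8)

115.6


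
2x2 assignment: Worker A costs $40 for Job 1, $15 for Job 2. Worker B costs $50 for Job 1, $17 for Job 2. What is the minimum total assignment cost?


Option 1: A->1 + B->2 = $40 + $17 = $57
Option 2: A->2 + B->1 = $15 + $50 = $65
Min cost = min($57, $65) = $57

$57


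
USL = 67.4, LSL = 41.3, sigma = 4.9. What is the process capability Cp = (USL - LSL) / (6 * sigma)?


Cp = (67.4 - 41.3) / (6 * 4.9)

0.89


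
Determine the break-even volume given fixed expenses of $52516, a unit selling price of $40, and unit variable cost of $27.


Formula: BEQ = Fixed Costs / (Price - Variable Cost)
Contribution margin = $40 - $27 = $13/unit
BEQ = ceil($52516 / $13/unit) = ceil(4039.69) = 4040 units

4040 units


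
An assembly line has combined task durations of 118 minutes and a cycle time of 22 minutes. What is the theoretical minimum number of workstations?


Formula: N_min = ceil(Sum of Task Times / Cycle Time)
N_min = ceil(118 min / 22 min) = ceil(5.3636)
N_min = 6 stations

6


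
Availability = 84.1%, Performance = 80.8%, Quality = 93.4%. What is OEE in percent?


Formula: OEE = Availability * Performance * Quality / 10000
A * P = 84.1% * 80.8% / 100 = 67.95%
OEE = 67.95% * 93.4% / 100 = 63.5%

63.5%


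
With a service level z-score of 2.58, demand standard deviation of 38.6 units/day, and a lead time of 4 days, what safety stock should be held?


Formula: SS = z * sigma_d * sqrt(LT)
sqrt(LT) = sqrt(4) = 2.0
SS = 2.58 * 38.6 * 2.0
SS = 199.2 units

199.2 units


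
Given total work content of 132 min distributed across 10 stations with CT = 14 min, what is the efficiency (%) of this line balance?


Formula: Efficiency = Sum of Task Times / (N_stations * CT) * 100
Total station capacity = 10 stations * 14 min = 140 min
Efficiency = 132 / 140 * 100 = 94.3%

94.3%


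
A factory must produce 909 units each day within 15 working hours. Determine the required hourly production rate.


Formula: Production Rate = Daily Demand / Available Hours
Rate = 909 units/day / 15 hours/day
Rate = 60.6 units/hour

60.6 units/hour


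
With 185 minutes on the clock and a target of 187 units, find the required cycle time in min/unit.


Formula: CT = Available Time / Number of Units
CT = 185 min / 187 units
CT = 0.99 min/unit

0.99 min/unit


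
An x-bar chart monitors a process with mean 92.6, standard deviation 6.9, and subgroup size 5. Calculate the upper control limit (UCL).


UCL = 92.6 + 3 * 6.9 / sqrt(5)

101.86


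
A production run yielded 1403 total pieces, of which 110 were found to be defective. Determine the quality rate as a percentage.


Formula: Quality Rate = Good Pieces / Total Pieces * 100
Good pieces = 1403 - 110 = 1293
QR = 1293 / 1403 * 100 = 92.2%

92.2%


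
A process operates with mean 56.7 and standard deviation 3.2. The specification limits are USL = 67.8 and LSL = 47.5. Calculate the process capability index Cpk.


Cpu = (67.8 - 56.7) / (3 * 3.2) = 1.16
Cpl = (56.7 - 47.5) / (3 * 3.2) = 0.96
Cpk = min(1.16, 0.96) = 0.96

0.96


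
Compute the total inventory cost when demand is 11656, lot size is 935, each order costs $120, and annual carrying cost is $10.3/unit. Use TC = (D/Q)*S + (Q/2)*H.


TC = 11656/935 * 120 + 935/2 * 10.3

$6311.21


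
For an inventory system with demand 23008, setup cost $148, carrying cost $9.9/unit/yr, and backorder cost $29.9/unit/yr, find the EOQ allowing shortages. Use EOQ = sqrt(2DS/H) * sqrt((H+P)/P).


Formula: EOQ* = sqrt(2DS/H) * sqrt((H+P)/P)
Base EOQ = sqrt(2*23008*148/9.9) = 829.41 units
Correction = sqrt((9.9+29.9)/29.9) = 1.15373
EOQ* = 829.41 * 1.15373 = 956.9 units

956.9 units


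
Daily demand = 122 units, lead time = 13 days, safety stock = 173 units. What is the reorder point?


Formula: ROP = (Daily Demand * Lead Time) + Safety Stock
Demand during lead time = 122 * 13 = 1586 units
ROP = 1586 + 173 = 1759 units

1759 units


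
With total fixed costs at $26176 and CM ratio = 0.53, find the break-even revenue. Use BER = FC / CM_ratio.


Formula: BER = Fixed Costs / Contribution Margin Ratio
BER = $26176 / 0.53
BER = $49388.68 (to the nearest cent)

$49388.68


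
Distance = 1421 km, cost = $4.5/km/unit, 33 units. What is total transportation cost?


TC = dist * cost * units = 1421 * 4.5 * 33 = $211018.50

$211018.50


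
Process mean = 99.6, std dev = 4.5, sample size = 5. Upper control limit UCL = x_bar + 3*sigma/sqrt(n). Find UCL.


UCL = 99.6 + 3 * 4.5 / sqrt(5)

105.64


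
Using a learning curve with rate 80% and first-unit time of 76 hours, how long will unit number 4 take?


Formula: T_n = T_1 * (learning_rate)^(log2(n)) where learning_rate = rate/100
Doublings = log2(4) = 2
T_n = 76 * 0.8^2
T_n = 76 * 0.64 = 48.6 hours

48.6 hours


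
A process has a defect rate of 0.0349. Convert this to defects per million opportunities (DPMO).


DPMO = defect_rate * 1000000 = 0.0349 * 1000000

34900


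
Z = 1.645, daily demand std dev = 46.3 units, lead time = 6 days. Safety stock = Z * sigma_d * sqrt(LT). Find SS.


Formula: SS = z * sigma_d * sqrt(LT)
sqrt(LT) = sqrt(6) = 2.4495
SS = 1.645 * 46.3 * 2.4495
SS = 186.6 units

186.6 units


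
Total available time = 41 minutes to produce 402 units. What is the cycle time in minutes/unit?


Formula: CT = Available Time / Number of Units
CT = 41 min / 402 units
CT = 0.1 min/unit

0.1 min/unit


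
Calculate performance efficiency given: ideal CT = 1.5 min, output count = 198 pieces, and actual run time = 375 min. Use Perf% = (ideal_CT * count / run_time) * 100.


Formula: Performance = (Ideal CT * Total Count) / Run Time * 100
Ideal output time = 1.5 * 198 = 297.0 min
Performance = 297.0 / 375 * 100 = 79.2%

79.2%


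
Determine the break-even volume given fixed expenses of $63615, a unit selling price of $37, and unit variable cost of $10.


Formula: BEQ = Fixed Costs / (Price - Variable Cost)
Contribution margin = $37 - $10 = $27/unit
BEQ = ceil($63615 / $27/unit) = ceil(2356.11) = 2357 units

2357 units


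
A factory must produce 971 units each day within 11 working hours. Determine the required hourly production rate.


Formula: Production Rate = Daily Demand / Available Hours
Rate = 971 units/day / 11 hours/day
Rate = 88.3 units/hour

88.3 units/hour


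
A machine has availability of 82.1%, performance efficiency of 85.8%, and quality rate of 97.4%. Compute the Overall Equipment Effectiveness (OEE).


Formula: OEE = Availability * Performance * Quality / 10000
A * P = 82.1% * 85.8% / 100 = 70.44%
OEE = 70.44% * 97.4% / 100 = 68.6%

68.6%


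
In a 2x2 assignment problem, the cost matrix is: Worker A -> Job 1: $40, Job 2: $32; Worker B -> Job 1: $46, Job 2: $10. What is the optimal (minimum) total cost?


Option 1: A->1 + B->2 = $40 + $10 = $50
Option 2: A->2 + B->1 = $32 + $46 = $78
Min cost = min($50, $78) = $50

$50


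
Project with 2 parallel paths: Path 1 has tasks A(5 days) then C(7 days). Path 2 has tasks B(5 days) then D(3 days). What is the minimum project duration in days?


Path 1 = 5 + 7 = 12 days
Path 2 = 5 + 3 = 8 days
Duration = max(12, 8) = 12 days

12 days


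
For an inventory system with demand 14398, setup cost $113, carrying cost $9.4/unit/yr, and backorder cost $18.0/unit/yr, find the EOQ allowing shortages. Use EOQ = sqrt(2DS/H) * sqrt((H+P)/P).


Formula: EOQ* = sqrt(2DS/H) * sqrt((H+P)/P)
Base EOQ = sqrt(2*14398*113/9.4) = 588.36 units
Correction = sqrt((9.4+18.0)/18.0) = 1.23378
EOQ* = 588.36 * 1.23378 = 725.9 units

725.9 units


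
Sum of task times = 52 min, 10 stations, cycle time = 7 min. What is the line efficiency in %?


Formula: Efficiency = Sum of Task Times / (N_stations * CT) * 100
Total station capacity = 10 stations * 7 min = 70 min
Efficiency = 52 / 70 * 100 = 74.3%

74.3%


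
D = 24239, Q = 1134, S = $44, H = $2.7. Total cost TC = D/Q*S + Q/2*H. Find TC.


TC = 24239/1134 * 44 + 1134/2 * 2.7

$2471.39


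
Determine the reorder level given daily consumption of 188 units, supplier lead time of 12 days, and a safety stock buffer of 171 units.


Formula: ROP = (Daily Demand * Lead Time) + Safety Stock
Demand during lead time = 188 * 12 = 2256 units
ROP = 2256 + 171 = 2427 units

2427 units


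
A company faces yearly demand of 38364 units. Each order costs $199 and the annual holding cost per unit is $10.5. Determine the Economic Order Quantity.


Formula: EOQ = sqrt(2 * D * S / H)
Numerator: 2 * 38364 * 199 = 15268872
2DS/H = 15268872 / 10.5 = 1454178.3
EOQ = sqrt(1454178.3) = 1205.9 units

1205.9 units


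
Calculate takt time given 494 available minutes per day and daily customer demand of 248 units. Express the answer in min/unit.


Formula: Takt Time = Available Production Time / Customer Demand
Takt = 494 min/day / 248 units/day
Takt = 1.99 min/unit

1.99 min/unit


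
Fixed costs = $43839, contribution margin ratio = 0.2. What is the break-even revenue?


Formula: BER = Fixed Costs / Contribution Margin Ratio
BER = $43839 / 0.2
BER = $219195.00 (to the nearest cent)

$219195.00


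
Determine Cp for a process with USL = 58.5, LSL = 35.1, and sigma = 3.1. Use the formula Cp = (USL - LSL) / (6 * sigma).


Cp = (58.5 - 35.1) / (6 * 3.1)

1.26
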